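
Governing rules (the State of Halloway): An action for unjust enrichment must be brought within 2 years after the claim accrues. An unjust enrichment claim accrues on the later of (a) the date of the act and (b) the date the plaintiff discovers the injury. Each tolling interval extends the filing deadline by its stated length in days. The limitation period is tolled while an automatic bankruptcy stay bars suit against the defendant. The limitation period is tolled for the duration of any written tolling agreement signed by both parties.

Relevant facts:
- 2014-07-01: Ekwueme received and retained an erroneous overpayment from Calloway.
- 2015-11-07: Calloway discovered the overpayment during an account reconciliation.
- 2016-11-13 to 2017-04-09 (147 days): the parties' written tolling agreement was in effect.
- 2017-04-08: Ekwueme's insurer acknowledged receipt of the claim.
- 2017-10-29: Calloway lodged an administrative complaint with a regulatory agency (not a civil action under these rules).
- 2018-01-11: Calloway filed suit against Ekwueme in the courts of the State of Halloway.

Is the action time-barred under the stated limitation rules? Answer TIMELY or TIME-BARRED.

The claim accrued on 2015-11-07 — the later of the 2014-07-01 act and the 2015-11-07 discovery.
2 years from 2015-11-07 is 2017-11-07.
The period was tolled for 147 days by the written tolling agreement (2016-11-13 to 2017-04-09), pushing the deadline to 2018-04-03.
Nothing else in the chronology tolls or restarts the period.
Filing on 2018-01-11 beat the 2018-04-03 deadline — the action is timely.

TIMELY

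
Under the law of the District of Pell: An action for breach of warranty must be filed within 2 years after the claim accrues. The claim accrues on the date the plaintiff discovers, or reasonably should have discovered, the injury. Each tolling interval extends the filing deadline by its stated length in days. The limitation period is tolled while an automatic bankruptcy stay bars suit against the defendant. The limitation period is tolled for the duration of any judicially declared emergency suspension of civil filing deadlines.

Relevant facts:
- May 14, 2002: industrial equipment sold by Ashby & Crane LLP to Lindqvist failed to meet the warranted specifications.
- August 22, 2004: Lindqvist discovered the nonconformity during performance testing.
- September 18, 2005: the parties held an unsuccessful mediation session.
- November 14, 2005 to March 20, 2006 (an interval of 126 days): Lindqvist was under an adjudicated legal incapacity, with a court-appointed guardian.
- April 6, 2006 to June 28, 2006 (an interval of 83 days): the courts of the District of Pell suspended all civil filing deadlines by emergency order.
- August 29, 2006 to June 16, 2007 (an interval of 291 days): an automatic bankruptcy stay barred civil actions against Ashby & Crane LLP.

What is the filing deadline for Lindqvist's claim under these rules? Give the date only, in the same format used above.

August 31, 2007

The claim did not accrue until Lindqvist discovered the injury on August 22, 2004; the May 14, 2002 act date does not start the clock under the stated rule.
Adding the 2 years base period to August 22, 2004 gives a deadline of August 22, 2006, before any tolling.
The period was tolled for 83 days by the emergency suspension of filing deadlines (April 6, 2006 to June 28, 2006), pushing the deadline to November 13, 2006.
Because the automatic bankruptcy stay ran from August 29, 2006 to June 16, 2007, the deadline is extended by 291 days to August 31, 2007.
No stated provision tolls the period for the plaintiff's incapacity, so the interval from November 14, 2005 to March 20, 2006 has no effect on the deadline.
The other events in the timeline have no effect on the limitation period under the stated rules.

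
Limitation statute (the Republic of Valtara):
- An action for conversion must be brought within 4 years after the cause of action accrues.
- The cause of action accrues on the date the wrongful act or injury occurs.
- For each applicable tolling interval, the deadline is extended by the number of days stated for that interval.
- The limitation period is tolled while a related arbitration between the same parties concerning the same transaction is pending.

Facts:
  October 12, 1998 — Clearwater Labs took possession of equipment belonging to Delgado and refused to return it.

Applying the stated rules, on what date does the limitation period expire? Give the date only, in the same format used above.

October 12, 2002

The claim accrued on October 12, 1998, when the wrongful act occurred.
Adding the 4 years base period to October 12, 1998 gives a deadline of October 12, 2002, before any tolling.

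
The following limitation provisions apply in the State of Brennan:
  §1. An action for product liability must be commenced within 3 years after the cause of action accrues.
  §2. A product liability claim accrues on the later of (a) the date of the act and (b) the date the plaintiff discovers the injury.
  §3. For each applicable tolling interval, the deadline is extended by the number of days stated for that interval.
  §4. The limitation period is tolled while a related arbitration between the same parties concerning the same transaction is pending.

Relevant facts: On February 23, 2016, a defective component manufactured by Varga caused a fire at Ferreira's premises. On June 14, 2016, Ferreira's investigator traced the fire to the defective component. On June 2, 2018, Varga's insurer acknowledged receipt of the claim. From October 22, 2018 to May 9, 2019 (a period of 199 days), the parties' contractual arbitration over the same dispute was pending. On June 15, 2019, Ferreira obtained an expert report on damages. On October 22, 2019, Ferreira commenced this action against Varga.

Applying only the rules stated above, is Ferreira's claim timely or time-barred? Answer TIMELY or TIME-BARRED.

Taking the later of the act (February 23, 2016) and discovery (June 14, 2016), the claim accrued on June 14, 2016.
Adding the 3 years base period to June 14, 2016 gives a deadline of June 14, 2019, before any tolling.
Because the pending related arbitration ran from October 22, 2018 to May 9, 2019, the deadline is extended by 199 days to December 30, 2019.
Nothing else in the chronology tolls or restarts the period.
The October 22, 2019 filing precedes the December 30, 2019 deadline; the claim is timely.

TIMELY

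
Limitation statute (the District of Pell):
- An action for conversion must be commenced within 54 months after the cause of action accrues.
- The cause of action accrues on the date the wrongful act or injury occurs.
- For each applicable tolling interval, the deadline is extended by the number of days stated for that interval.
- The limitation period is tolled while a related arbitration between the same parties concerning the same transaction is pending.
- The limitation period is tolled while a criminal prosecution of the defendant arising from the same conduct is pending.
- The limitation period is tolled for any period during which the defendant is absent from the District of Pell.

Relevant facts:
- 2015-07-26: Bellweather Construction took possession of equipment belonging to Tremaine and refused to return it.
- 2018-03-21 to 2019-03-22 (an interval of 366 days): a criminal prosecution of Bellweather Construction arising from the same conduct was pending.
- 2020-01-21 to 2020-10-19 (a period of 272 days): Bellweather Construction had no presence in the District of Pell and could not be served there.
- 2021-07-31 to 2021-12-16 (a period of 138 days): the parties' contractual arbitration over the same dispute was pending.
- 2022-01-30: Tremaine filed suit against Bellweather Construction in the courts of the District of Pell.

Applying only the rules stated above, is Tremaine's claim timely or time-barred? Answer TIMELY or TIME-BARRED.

TIMELY

The limitation period began to run on 2015-07-26.
54 months from 2015-07-26 is 2020-01-26.
The period was tolled for 366 days by the pending criminal prosecution (2018-03-21 to 2019-03-22), pushing the deadline to 2021-01-26.
The period was tolled for 272 days by the defendant's absence from the jurisdiction (2020-01-21 to 2020-10-19), pushing the deadline to 2021-10-25.
Because the pending related arbitration ran from 2021-07-31 to 2021-12-16, the deadline is extended by 138 days to 2022-03-12.
Filing on 2022-01-30 beat the 2022-03-12 deadline — the action is timely.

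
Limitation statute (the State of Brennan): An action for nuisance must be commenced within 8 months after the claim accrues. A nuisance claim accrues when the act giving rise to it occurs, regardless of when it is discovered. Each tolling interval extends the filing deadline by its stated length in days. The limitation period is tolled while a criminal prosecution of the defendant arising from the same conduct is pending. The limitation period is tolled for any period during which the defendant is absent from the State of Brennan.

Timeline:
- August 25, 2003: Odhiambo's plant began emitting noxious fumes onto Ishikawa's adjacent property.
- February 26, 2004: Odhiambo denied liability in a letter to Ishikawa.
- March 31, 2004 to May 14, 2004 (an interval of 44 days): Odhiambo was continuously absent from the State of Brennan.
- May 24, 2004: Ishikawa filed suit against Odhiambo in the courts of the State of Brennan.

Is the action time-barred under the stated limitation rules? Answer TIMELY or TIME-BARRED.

TIMELY

The limitation period began to run on August 25, 2003.
Adding the 8 months base period to August 25, 2003 gives a deadline of April 25, 2004, before any tolling.
The defendant's absence from the jurisdiction from March 31, 2004 to May 14, 2004 tolled the period for 44 days, extending the deadline to June 8, 2004.
None of the other events listed affects the running of the period under the stated rules.
The May 24, 2004 filing precedes the June 8, 2004 deadline; the claim is timely.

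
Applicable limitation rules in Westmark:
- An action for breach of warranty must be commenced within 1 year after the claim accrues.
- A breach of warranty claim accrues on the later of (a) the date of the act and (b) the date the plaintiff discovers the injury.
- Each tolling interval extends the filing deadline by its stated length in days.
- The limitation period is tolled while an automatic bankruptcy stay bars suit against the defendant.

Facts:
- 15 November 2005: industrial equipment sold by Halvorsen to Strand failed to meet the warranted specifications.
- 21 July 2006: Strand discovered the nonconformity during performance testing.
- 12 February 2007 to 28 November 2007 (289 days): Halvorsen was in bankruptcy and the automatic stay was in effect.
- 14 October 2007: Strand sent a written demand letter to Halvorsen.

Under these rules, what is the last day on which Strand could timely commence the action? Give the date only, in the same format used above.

Taking the later of the act (15 November 2005) and discovery (21 July 2006), the claim accrued on 21 July 2006.
1 year from 21 July 2006 is 21 July 2007.
The period was tolled for 289 days by the automatic bankruptcy stay (12 February 2007 to 28 November 2007), pushing the deadline to 5 May 2008.
None of the other events listed affects the running of the period under the stated rules.

5 May 2008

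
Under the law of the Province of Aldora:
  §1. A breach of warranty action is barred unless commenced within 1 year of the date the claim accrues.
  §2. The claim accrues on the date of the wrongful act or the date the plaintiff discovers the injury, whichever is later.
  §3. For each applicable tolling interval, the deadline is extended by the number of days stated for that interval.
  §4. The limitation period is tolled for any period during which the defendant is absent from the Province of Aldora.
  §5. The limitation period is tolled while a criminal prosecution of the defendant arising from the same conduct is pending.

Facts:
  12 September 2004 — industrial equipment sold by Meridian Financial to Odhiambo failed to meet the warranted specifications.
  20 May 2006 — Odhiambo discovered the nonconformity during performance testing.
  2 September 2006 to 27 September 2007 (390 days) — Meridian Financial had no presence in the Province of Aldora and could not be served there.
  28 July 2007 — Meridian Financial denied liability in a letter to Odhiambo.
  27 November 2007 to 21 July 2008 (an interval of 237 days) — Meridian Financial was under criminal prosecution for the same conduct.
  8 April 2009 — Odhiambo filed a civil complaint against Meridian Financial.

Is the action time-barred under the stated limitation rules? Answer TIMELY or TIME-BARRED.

TIME-BARRED

Taking the later of the act (12 September 2004) and discovery (20 May 2006), the claim accrued on 20 May 2006.
Adding the 1 year base period to 20 May 2006 gives a deadline of 20 May 2007, before any tolling.
The period was tolled for 390 days by the defendant's absence from the jurisdiction (2 September 2006 to 27 September 2007), pushing the deadline to 13 June 2008.
The pending criminal prosecution from 27 November 2007 to 21 July 2008 tolled the period for 237 days, extending the deadline to 5 February 2009.
Nothing else in the chronology tolls or restarts the period.
Filing on 8 April 2009 missed the 5 February 2009 deadline — the action is time-barred.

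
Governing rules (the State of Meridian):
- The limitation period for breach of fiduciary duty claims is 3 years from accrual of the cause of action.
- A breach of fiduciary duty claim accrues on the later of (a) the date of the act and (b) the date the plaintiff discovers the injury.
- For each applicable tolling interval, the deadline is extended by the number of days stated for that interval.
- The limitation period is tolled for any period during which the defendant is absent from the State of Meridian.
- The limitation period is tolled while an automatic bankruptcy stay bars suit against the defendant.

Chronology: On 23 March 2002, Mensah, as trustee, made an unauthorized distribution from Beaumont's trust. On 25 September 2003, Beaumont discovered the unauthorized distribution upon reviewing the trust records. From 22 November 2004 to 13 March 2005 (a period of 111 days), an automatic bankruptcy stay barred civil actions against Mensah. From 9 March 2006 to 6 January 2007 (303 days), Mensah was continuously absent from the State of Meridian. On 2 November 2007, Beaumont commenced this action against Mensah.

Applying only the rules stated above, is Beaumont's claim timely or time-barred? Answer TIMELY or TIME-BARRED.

TIMELY

Taking the later of the act (23 March 2002) and discovery (25 September 2003), the claim accrued on 25 September 2003.
Adding the 3 years base period to 25 September 2003 gives a deadline of 25 September 2006, before any tolling.
Because the automatic bankruptcy stay ran from 22 November 2004 to 13 March 2005, the deadline is extended by 111 days to 14 January 2007.
The defendant's absence from the jurisdiction from 9 March 2006 to 6 January 2007 tolled the period for 303 days, extending the deadline to 13 November 2007.
The 2 November 2007 filing precedes the 13 November 2007 deadline; the claim is timely.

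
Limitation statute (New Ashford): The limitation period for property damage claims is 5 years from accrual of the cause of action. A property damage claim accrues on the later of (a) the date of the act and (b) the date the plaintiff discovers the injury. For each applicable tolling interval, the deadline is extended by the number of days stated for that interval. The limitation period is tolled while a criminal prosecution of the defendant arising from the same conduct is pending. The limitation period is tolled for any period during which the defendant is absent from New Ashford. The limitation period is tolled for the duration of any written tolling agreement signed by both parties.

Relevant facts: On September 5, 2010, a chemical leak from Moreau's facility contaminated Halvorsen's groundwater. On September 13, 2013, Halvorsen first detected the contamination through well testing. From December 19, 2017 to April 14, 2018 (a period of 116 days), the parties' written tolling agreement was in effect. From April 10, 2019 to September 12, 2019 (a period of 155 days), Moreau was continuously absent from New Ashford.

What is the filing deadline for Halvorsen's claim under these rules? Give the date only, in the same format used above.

January 7, 2019

Taking the later of the act (September 5, 2010) and discovery (September 13, 2013), the claim accrued on September 13, 2013.
The untolled deadline — 5 years after September 13, 2013 — is September 13, 2018.
The written tolling agreement from December 19, 2017 to April 14, 2018 tolled the period for 116 days, extending the deadline to January 7, 2019.
The defendant's absence from the jurisdiction from April 10, 2019 to September 12, 2019 began after the period had already run on January 7, 2019, so it has no tolling effect.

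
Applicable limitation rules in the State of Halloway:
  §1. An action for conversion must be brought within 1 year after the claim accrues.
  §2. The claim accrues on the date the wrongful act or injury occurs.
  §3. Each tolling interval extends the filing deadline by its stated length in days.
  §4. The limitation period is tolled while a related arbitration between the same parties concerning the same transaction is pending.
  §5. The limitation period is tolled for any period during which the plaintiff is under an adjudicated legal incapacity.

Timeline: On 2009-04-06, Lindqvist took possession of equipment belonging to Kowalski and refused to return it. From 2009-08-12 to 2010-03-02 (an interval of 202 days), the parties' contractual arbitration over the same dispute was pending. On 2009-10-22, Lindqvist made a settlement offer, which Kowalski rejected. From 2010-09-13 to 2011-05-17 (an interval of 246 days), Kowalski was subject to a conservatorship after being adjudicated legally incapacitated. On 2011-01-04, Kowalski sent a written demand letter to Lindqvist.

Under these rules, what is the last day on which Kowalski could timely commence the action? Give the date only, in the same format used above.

2011-06-28

The claim accrued on 2009-04-06, the date of the act.
Adding the 1 year base period to 2009-04-06 gives a deadline of 2010-04-06, before any tolling.
The period was tolled for 202 days by the pending related arbitration (2009-08-12 to 2010-03-02), pushing the deadline to 2010-10-25.
The plaintiff's legal incapacity from 2010-09-13 to 2011-05-17 tolled the period for 246 days, extending the deadline to 2011-06-28.
Nothing else in the chronology tolls or restarts the period.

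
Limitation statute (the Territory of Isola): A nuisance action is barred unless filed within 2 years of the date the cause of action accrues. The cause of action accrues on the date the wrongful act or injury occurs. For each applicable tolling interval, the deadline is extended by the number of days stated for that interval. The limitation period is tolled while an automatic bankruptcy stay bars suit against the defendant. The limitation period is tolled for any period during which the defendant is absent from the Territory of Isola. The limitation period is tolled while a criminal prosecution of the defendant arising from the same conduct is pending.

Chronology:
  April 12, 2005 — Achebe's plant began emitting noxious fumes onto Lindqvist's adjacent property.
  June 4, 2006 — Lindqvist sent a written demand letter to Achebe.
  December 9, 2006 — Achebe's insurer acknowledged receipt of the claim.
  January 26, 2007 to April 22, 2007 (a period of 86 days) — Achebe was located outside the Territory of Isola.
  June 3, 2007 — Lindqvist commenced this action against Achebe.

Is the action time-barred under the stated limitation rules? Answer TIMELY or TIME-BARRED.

The cause of action accrued on April 12, 2005, the date of the act.
2 years from April 12, 2005 is April 12, 2007.
The defendant's absence from the jurisdiction from January 26, 2007 to April 22, 2007 tolled the period for 86 days, extending the deadline to July 7, 2007.
Nothing else in the chronology tolls or restarts the period.
The June 3, 2007 filing precedes the July 7, 2007 deadline; the claim is timely.

TIMELY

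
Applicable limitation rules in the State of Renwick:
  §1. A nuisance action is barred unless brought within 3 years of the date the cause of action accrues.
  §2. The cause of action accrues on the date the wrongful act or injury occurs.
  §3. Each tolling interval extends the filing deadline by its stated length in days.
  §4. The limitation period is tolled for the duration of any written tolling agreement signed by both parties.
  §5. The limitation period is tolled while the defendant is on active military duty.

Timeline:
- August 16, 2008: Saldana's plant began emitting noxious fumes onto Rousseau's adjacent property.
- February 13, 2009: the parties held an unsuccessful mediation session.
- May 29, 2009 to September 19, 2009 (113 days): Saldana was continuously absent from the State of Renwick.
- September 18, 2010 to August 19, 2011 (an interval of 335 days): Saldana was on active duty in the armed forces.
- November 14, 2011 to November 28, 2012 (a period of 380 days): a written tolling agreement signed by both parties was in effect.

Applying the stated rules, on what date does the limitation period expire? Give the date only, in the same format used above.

July 31, 2013

The cause of action accrued on August 16, 2008, the date of the act.
Adding the 3 years base period to August 16, 2008 gives a deadline of August 16, 2011, before any tolling.
The defendant's active military service from September 18, 2010 to August 19, 2011 tolled the period for 335 days, extending the deadline to July 16, 2012.
The period was tolled for 380 days by the written tolling agreement (November 14, 2011 to November 28, 2012), pushing the deadline to July 31, 2013.
Although the defendant's absence ran from May 29, 2009 to September 19, 2009, the stated rules do not make that a tolling event, so it is disregarded.
Nothing else in the chronology tolls or restarts the period.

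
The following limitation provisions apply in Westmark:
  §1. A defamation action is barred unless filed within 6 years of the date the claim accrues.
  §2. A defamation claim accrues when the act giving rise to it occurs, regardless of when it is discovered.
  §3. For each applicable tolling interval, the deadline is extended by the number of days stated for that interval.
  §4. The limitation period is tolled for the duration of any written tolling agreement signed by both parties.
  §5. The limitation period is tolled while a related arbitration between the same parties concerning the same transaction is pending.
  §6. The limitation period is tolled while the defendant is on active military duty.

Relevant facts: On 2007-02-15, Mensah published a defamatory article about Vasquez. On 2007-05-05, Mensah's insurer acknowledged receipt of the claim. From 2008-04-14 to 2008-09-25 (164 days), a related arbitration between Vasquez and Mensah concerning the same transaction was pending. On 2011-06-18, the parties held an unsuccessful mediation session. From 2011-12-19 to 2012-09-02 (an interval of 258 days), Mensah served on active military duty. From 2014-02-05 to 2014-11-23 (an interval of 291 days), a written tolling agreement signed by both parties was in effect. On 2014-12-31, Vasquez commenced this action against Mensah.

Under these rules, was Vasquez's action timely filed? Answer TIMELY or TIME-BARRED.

The limitation period began to run on 2007-02-15.
Adding the 6 years base period to 2007-02-15 gives a deadline of 2013-02-15, before any tolling.
The pending related arbitration from 2008-04-14 to 2008-09-25 tolled the period for 164 days, extending the deadline to 2013-07-29.
Because the defendant's active military service ran from 2011-12-19 to 2012-09-02, the deadline is extended by 258 days to 2014-04-13.
Because the written tolling agreement ran from 2014-02-05 to 2014-11-23, the deadline is extended by 291 days to 2015-01-29.
The other events in the timeline have no effect on the limitation period under the stated rules.
Filing on 2014-12-31 beat the 2015-01-29 deadline — the action is timely.

TIMELY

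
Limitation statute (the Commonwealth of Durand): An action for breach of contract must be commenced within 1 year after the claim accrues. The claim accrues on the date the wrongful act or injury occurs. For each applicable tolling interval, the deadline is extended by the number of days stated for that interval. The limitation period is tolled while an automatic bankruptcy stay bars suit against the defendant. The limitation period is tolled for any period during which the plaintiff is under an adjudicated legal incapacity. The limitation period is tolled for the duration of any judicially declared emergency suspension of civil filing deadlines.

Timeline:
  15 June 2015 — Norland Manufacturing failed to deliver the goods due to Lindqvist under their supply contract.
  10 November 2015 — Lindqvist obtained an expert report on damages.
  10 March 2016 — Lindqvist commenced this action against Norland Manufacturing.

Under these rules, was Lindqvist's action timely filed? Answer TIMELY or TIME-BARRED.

TIMELY

The limitation period began to run on 15 June 2015.
The untolled deadline — 1 year after 15 June 2015 — is 15 June 2016.
None of the other events listed affects the running of the period under the stated rules.
Lindqvist filed on 10 March 2016, before the 15 June 2016 deadline, so the action is timely.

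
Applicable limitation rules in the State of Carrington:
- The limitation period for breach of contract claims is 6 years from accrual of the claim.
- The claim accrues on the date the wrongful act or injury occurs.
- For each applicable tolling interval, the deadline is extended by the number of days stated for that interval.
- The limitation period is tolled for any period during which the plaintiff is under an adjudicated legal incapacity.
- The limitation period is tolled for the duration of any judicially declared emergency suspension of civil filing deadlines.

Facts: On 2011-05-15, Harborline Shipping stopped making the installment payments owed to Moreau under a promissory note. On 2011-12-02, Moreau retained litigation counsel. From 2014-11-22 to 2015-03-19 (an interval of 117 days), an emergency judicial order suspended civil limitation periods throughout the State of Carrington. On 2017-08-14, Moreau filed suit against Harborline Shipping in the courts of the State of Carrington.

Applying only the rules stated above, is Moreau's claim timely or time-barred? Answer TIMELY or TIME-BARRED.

The limitation period began to run on 2011-05-15.
The untolled deadline — 6 years after 2011-05-15 — is 2017-05-15.
Because the emergency suspension of filing deadlines ran from 2014-11-22 to 2015-03-19, the deadline is extended by 117 days to 2017-09-09.
None of the other events listed affects the running of the period under the stated rules.
Filing on 2017-08-14 beat the 2017-09-09 deadline — the action is timely.

TIMELY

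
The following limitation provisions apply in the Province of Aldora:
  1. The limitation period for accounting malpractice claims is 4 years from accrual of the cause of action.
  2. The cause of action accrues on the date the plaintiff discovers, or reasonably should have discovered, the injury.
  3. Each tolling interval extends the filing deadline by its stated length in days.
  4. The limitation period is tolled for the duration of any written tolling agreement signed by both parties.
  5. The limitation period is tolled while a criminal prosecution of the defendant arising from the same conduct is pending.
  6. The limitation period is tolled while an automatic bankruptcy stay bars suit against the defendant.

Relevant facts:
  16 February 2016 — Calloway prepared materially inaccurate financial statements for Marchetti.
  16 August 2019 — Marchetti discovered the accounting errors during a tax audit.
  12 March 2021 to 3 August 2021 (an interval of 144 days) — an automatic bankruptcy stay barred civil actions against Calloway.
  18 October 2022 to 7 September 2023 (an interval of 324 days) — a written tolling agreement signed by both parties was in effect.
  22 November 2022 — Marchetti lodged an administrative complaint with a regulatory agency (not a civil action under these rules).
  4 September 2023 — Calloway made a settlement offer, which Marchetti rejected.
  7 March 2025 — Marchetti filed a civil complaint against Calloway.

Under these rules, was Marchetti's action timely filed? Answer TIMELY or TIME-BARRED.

The claim did not accrue until Marchetti discovered the injury on 16 August 2019; the 16 February 2016 act date does not start the clock under the stated rule.
The untolled deadline — 4 years after 16 August 2019 — is 16 August 2023.
The period was tolled for 144 days by the automatic bankruptcy stay (12 March 2021 to 3 August 2021), pushing the deadline to 7 January 2024.
The period was tolled for 324 days by the written tolling agreement (18 October 2022 to 7 September 2023), pushing the deadline to 26 November 2024.
Nothing else in the chronology tolls or restarts the period.
Marchetti filed on 7 March 2025, after the 26 November 2024 deadline, so the action is time-barred.

TIME-BARRED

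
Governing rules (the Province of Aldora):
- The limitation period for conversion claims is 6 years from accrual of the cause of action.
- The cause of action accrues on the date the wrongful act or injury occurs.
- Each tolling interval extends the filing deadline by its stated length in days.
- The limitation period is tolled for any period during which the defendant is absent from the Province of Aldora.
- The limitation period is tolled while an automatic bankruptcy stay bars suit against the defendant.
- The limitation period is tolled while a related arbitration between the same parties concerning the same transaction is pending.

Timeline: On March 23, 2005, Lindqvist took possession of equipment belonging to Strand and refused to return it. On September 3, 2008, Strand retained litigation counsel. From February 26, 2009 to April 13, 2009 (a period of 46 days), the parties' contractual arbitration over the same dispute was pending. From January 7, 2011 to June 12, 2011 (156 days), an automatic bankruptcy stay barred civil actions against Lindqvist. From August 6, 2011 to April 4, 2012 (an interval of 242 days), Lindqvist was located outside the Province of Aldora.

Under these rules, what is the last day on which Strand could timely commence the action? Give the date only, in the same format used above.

June 9, 2012

The limitation period began to run on March 23, 2005.
6 years from March 23, 2005 is March 23, 2011.
Because the pending related arbitration ran from February 26, 2009 to April 13, 2009, the deadline is extended by 46 days to May 8, 2011.
The automatic bankruptcy stay from January 7, 2011 to June 12, 2011 tolled the period for 156 days, extending the deadline to October 11, 2011.
The defendant's absence from the jurisdiction from August 6, 2011 to April 4, 2012 tolled the period for 242 days, extending the deadline to June 9, 2012.
Nothing else in the chronology tolls or restarts the period.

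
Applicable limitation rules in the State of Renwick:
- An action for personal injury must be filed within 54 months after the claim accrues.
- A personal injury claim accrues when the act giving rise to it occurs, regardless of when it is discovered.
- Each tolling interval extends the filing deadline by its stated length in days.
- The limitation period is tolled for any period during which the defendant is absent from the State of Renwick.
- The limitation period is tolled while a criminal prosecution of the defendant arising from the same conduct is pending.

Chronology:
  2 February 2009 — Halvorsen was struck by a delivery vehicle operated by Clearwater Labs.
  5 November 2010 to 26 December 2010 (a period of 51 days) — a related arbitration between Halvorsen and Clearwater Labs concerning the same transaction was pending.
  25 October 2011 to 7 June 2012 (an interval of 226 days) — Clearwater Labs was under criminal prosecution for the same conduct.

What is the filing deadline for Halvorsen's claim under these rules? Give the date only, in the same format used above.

The claim accrued on 2 February 2009, when the wrongful act occurred.
The untolled deadline — 54 months after 2 February 2009 — is 2 August 2013.
The period was tolled for 226 days by the pending criminal prosecution (25 October 2011 to 7 June 2012), pushing the deadline to 16 March 2014.
No stated provision tolls the period for a pending arbitration, so the interval from 5 November 2010 to 26 December 2010 has no effect on the deadline.

16 March 2014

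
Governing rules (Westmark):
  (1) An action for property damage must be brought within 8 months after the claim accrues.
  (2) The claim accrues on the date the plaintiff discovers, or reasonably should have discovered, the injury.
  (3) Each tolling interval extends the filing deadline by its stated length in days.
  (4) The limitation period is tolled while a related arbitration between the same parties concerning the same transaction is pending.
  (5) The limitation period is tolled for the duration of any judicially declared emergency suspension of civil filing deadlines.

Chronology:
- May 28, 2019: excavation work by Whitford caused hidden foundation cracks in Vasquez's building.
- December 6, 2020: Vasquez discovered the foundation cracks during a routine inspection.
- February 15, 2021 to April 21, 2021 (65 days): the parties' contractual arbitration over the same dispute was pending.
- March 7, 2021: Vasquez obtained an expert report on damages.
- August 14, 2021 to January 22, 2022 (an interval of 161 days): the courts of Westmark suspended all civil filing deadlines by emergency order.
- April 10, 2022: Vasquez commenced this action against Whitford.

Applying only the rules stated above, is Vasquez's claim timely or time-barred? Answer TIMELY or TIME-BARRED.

Under the discovery rule, the claim accrued on December 6, 2020, when Vasquez discovered the injury — not on the May 28, 2019 date of the underlying act.
Adding the 8 months base period to December 6, 2020 gives a deadline of August 6, 2021, before any tolling.
The pending related arbitration from February 15, 2021 to April 21, 2021 tolled the period for 65 days, extending the deadline to October 10, 2021.
The period was tolled for 161 days by the emergency suspension of filing deadlines (August 14, 2021 to January 22, 2022), pushing the deadline to March 20, 2022.
Nothing else in the chronology tolls or restarts the period.
The April 10, 2022 filing falls after the March 20, 2022 deadline; the claim is time-barred.

TIME-BARRED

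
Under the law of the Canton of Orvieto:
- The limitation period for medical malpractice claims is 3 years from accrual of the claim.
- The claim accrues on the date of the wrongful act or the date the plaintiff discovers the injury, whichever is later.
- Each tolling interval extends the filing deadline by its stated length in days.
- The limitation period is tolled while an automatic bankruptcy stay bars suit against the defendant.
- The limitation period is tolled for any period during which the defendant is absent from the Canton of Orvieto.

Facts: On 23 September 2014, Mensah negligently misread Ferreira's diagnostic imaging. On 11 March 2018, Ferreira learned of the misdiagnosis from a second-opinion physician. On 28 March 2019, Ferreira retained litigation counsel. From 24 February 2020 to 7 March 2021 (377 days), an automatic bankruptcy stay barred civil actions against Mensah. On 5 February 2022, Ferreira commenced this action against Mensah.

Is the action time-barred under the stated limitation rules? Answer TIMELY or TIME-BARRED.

Taking the later of the act (23 September 2014) and discovery (11 March 2018), the claim accrued on 11 March 2018.
3 years from 11 March 2018 is 11 March 2021.
The period was tolled for 377 days by the automatic bankruptcy stay (24 February 2020 to 7 March 2021), pushing the deadline to 23 March 2022.
The other events in the timeline have no effect on the limitation period under the stated rules.
The 5 February 2022 filing precedes the 23 March 2022 deadline; the claim is timely.

TIMELY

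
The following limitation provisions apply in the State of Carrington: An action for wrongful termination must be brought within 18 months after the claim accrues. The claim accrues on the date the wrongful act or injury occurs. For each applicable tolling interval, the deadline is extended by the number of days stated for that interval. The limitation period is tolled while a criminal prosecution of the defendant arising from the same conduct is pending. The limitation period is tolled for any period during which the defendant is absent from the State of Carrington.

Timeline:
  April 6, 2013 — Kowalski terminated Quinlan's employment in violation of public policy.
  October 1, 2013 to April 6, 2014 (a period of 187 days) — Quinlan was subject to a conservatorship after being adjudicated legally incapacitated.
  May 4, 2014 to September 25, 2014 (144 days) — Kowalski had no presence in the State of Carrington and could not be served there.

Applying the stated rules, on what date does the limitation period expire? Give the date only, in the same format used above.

February 27, 2015

The limitation period began to run on April 6, 2013.
18 months from April 6, 2013 is October 6, 2014.
The period was tolled for 144 days by the defendant's absence from the jurisdiction (May 4, 2014 to September 25, 2014), pushing the deadline to February 27, 2015.
The plaintiff's legal incapacity from October 1, 2013 to April 6, 2014 does not toll the period, because no stated rule makes the plaintiff's incapacity a tolling event.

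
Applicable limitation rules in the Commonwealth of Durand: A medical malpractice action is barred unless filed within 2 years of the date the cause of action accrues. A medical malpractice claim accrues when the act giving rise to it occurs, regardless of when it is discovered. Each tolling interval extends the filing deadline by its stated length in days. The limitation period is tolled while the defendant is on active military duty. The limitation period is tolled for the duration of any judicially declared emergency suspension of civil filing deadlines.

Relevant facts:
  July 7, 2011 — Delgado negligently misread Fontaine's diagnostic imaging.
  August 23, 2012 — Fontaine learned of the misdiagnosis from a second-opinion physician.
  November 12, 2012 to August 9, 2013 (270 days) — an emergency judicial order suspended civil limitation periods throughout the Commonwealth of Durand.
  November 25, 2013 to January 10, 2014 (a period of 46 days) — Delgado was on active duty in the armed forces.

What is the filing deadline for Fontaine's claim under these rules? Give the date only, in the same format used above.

May 19, 2014

The claim accrued on July 7, 2011, when the wrongful act occurred; under the stated occurrence rule the August 23, 2012 discovery does not delay accrual.
The untolled deadline — 2 years after July 7, 2011 — is July 7, 2013.
The period was tolled for 270 days by the emergency suspension of filing deadlines (November 12, 2012 to August 9, 2013), pushing the deadline to April 3, 2014.
The period was tolled for 46 days by the defendant's active military service (November 25, 2013 to January 10, 2014), pushing the deadline to May 19, 2014.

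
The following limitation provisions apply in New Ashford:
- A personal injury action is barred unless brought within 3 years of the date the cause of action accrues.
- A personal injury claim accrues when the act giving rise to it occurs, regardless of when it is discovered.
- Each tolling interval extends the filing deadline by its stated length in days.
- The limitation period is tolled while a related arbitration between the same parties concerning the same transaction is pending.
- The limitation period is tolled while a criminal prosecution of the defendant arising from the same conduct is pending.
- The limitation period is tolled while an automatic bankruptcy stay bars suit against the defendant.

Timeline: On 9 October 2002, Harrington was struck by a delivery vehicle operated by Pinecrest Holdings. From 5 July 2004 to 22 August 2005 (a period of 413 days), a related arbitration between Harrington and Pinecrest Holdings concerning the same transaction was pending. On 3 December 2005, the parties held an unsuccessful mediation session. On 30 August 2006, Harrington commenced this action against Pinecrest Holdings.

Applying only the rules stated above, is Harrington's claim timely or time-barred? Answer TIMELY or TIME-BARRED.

The claim accrued on 9 October 2002, when the wrongful act occurred.
3 years from 9 October 2002 is 9 October 2005.
The period was tolled for 413 days by the pending related arbitration (5 July 2004 to 22 August 2005), pushing the deadline to 26 November 2006.
The other events in the timeline have no effect on the limitation period under the stated rules.
Harrington filed on 30 August 2006, before the 26 November 2006 deadline, so the action is timely.

TIMELY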